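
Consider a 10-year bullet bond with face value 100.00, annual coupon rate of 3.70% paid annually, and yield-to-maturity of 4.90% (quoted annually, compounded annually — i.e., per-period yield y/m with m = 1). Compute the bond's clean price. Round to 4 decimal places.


Coupon per period c = face * coupon_rate / m = 3.700000
Periods per year m = 1; per-period yield y/m = 0.049000
Number of cashflows N = 10
Cashflows (t years, CF_t, discount factor 1/(1+y/m)^(m*t), PV):
  t = 1.0000: CF_t = 3.700000, DF = 0.953289, PV = 3.527169
  t = 2.0000: CF_t = 3.700000, DF = 0.908760, PV = 3.362411
  t = 3.0000: CF_t = 3.700000, DF = 0.866310, PV = 3.205349
  t = 4.0000: CF_t = 3.700000, DF = 0.825844, PV = 3.055623
  t = 5.0000: CF_t = 3.700000, DF = 0.787268, PV = 2.912891
  t = 6.0000: CF_t = 3.700000, DF = 0.750494, PV = 2.776827
  t = 7.0000: CF_t = 3.700000, DF = 0.715437, PV = 2.647118
  t = 8.0000: CF_t = 3.700000, DF = 0.682018, PV = 2.523468
  t = 9.0000: CF_t = 3.700000, DF = 0.650161, PV = 2.405594
  t = 10.0000: CF_t = 103.700000, DF = 0.619791, PV = 64.272305
Price P = sum_t PV_t = 90.688754

Answer: Price = 90.6888


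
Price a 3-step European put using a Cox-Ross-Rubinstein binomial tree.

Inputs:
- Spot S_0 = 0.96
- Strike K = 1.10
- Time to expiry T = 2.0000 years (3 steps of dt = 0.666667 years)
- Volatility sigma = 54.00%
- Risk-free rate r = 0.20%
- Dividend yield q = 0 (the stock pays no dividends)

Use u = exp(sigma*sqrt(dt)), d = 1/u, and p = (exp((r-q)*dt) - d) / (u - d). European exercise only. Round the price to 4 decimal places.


dt = T/N = 0.666667
u = exp(sigma*sqrt(dt)) = 1.554118; d = 1/u = 0.643452
p = (exp((r-q)*dt) - d) / (u - d) = 0.392990
Discount per step: exp(-r*dt) = 0.998668
Stock lattice S(k, i) with i counting down-moves:
  k=0: S(0,0) = 0.9600
  k=1: S(1,0) = 1.4920; S(1,1) = 0.6177
  k=2: S(2,0) = 2.3187; S(2,1) = 0.9600; S(2,2) = 0.3975
  k=3: S(3,0) = 3.6035; S(3,1) = 1.4920; S(3,2) = 0.6177; S(3,3) = 0.2558
Terminal payoffs V(N, i) = max(K - S_T, 0):
  V(3,0) = 0.000000; V(3,1) = 0.000000; V(3,2) = 0.482286; V(3,3) = 0.844248
Backward induction: V(k, i) = exp(-r*dt) * [p * V(k+1, i) + (1-p) * V(k+1, i+1)].
  V(2,0) = exp(-r*dt) * [p*0.000000 + (1-p)*0.000000] = 0.000000
  V(2,1) = exp(-r*dt) * [p*0.000000 + (1-p)*0.482286] = 0.292363
  V(2,2) = exp(-r*dt) * [p*0.482286 + (1-p)*0.844248] = 0.701065
  V(1,0) = exp(-r*dt) * [p*0.000000 + (1-p)*0.292363] = 0.177231
  V(1,1) = exp(-r*dt) * [p*0.292363 + (1-p)*0.701065] = 0.539729
  V(0,0) = exp(-r*dt) * [p*0.177231 + (1-p)*0.539729] = 0.396742

Answer: Price = V(0,0) = 0.3967


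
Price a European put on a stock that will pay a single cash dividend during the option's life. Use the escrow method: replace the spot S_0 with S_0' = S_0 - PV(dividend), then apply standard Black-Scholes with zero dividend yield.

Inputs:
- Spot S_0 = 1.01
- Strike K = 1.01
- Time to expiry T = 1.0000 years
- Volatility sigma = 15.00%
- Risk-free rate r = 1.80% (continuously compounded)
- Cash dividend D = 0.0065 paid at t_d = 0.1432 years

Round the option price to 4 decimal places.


Answer: Price = 0.0541

Derivation:
PV(D) = D * exp(-r * t_d) = 0.0065 * 0.99742572 = 0.00648327
S_0' = S_0 - PV(D) = 1.0100 - 0.00648327 = 1.00351673
d1 = (ln(S_0'/K) + (r + sigma^2/2)*T) / (sigma*sqrt(T)) = 0.15206822
d2 = d1 - sigma*sqrt(T) = 0.00206822
exp(-rT) = 0.98216103
N(-d1) = 0.43956657; N(-d2) = 0.49917490
P = K * exp(-rT) * N(-d2) - S_0' * N(-d1) = 1.0100 * 0.98216103 * 0.49917490 - 1.00351673 * 0.43956657 = 0.0541


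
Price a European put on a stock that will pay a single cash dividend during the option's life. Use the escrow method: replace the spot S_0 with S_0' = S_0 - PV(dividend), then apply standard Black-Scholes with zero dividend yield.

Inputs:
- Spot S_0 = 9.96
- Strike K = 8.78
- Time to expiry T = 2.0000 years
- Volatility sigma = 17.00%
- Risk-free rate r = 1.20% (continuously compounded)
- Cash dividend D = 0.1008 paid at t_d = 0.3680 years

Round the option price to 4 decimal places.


PV(D) = D * exp(-r * t_d) = 0.1008 * 0.99559374 = 0.10035585
S_0' = S_0 - PV(D) = 9.9600 - 0.10035585 = 9.85964415
d1 = (ln(S_0'/K) + (r + sigma^2/2)*T) / (sigma*sqrt(T)) = 0.70242187
d2 = d1 - sigma*sqrt(T) = 0.46200556
exp(-rT) = 0.97628571
N(-d1) = 0.24120806; N(-d2) = 0.32203867
P = K * exp(-rT) * N(-d2) - S_0' * N(-d1) = 8.7800 * 0.97628571 * 0.32203867 - 9.85964415 * 0.24120806 = 0.3822

Answer: Price = 0.3822


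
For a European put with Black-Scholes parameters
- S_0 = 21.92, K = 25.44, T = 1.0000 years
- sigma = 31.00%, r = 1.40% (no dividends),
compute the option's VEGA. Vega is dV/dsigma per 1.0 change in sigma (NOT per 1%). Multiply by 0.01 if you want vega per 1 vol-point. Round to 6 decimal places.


d1 = -0.2802363755; d2 = -0.5902363755
phi(d1) = 0.3835808932; exp(-qT) = 1.0000000000; exp(-rT) = 0.9860975443
Vega = S * exp(-qT) * phi(d1) * sqrt(T) = 21.9200 * 1.0000000000 * 0.3835808932 * 1.0000000000 = 8.408093

Answer: Vega = 8.408093


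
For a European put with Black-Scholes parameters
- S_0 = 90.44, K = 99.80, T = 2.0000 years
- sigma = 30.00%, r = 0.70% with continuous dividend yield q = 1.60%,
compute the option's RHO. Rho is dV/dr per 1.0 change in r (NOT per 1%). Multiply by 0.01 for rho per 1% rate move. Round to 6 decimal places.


d1 = -0.0624175787; d2 = -0.4866816474
phi(d1) = 0.3981659064; exp(-qT) = 0.9685065821; exp(-rT) = 0.9860975443
N(-d2) = 0.6867580235
Rho = -K*T*exp(-rT)*N(-d2) = -99.8000 * 2.0000 * 0.9860975443 * 0.6867580235 = -135.171196

Answer: Rho = -135.171196


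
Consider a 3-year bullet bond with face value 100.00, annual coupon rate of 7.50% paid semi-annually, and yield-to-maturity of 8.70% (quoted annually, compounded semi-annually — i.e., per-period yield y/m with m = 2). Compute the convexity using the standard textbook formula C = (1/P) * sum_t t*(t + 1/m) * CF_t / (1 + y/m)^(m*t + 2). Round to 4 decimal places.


Answer: Convexity = 8.5228

Derivation:
Coupon per period c = face * coupon_rate / m = 3.750000
Periods per year m = 2; per-period yield y/m = 0.043500
Number of cashflows N = 6
Cashflows (t years, CF_t, discount factor 1/(1+y/m)^(m*t), PV):
  t = 0.5000: CF_t = 3.750000, DF = 0.958313, PV = 3.593675
  t = 1.0000: CF_t = 3.750000, DF = 0.918365, PV = 3.443867
  t = 1.5000: CF_t = 3.750000, DF = 0.880081, PV = 3.300304
  t = 2.0000: CF_t = 3.750000, DF = 0.843393, PV = 3.162725
  t = 2.5000: CF_t = 3.750000, DF = 0.808235, PV = 3.030882
  t = 3.0000: CF_t = 103.750000, DF = 0.774543, PV = 80.358789
Price P = sum_t PV_t = 96.890242
Convexity numerator sum_t t*(t + 1/m) * CF_t / (1+y/m)^(m*t + 2):
  t = 0.5000: term = 1.650152
  t = 1.0000: term = 4.744088
  t = 1.5000: term = 9.092645
  t = 2.0000: term = 14.522673
  t = 2.5000: term = 20.875907
  t = 3.0000: term = 774.885934
Convexity = (1/P) * sum = 825.771399 / 96.890242 = 8.522751


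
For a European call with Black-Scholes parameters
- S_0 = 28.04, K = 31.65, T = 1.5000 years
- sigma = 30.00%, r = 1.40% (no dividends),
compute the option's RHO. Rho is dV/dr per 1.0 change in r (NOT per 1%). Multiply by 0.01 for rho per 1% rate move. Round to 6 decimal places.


d1 = -0.0887425269; d2 = -0.4561659884
phi(d1) = 0.3973744868; exp(-qT) = 1.0000000000; exp(-rT) = 0.9792189646
N(d2) = 0.3241353105
Rho = K*T*exp(-rT)*N(d2) = 31.6500 * 1.5000 * 0.9792189646 * 0.3241353105 = 15.068539

Answer: Rho = 15.068539


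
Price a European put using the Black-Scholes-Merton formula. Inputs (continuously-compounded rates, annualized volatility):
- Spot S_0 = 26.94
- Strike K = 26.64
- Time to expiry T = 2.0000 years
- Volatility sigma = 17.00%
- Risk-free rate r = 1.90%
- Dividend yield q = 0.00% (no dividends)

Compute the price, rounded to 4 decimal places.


d1 = (ln(S/K) + (r - q + 0.5*sigma^2) * T) / (sigma * sqrt(T)) = 0.32484621
d2 = d1 - sigma * sqrt(T) = 0.08442990
exp(-rT) = 0.96271294; exp(-qT) = 1.00000000
P = K * exp(-rT) * N(-d2) - S_0 * exp(-qT) * N(-d1)
N(-d1) = 0.37264874; N(-d2) = 0.46635732
P = 26.6400 * 0.96271294 * 0.46635732 - 26.9400 * 1.00000000 * 0.37264874 = 1.9214

Answer: Price = 1.9214


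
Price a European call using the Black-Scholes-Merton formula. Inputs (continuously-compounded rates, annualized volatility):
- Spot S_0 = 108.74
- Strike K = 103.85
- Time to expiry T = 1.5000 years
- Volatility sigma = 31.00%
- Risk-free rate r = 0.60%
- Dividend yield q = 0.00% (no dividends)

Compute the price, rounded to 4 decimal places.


d1 = (ln(S/K) + (r - q + 0.5*sigma^2) * T) / (sigma * sqrt(T)) = 0.33472978
d2 = d1 - sigma * sqrt(T) = -0.04494113
exp(-rT) = 0.99104038; exp(-qT) = 1.00000000
C = S_0 * exp(-qT) * N(d1) - K * exp(-rT) * N(d2)
N(d1) = 0.63108553; N(d2) = 0.48207712
C = 108.7400 * 1.00000000 * 0.63108553 - 103.8500 * 0.99104038 * 0.48207712 = 19.0091

Answer: Price = 19.0091


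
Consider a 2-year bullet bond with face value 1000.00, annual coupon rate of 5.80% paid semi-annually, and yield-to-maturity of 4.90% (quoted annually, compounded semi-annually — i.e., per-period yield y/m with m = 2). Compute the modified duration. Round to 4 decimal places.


Answer: Modified duration = 1.8720

Derivation:
Coupon per period c = face * coupon_rate / m = 29.000000
Periods per year m = 2; per-period yield y/m = 0.024500
Number of cashflows N = 4
Cashflows (t years, CF_t, discount factor 1/(1+y/m)^(m*t), PV):
  t = 0.5000: CF_t = 29.000000, DF = 0.976086, PV = 28.306491
  t = 1.0000: CF_t = 29.000000, DF = 0.952744, PV = 27.629567
  t = 1.5000: CF_t = 29.000000, DF = 0.929960, PV = 26.968830
  t = 2.0000: CF_t = 1029.000000, DF = 0.907721, PV = 934.044406
Price P = sum_t PV_t = 1016.949294
First compute Macaulay numerator sum_t t * PV_t:
  t * PV_t at t = 0.5000: 14.153245
  t * PV_t at t = 1.0000: 27.629567
  t * PV_t at t = 1.5000: 40.453245
  t * PV_t at t = 2.0000: 1868.088812
Macaulay duration D = 1950.324870 / 1016.949294 = 1.917819
Modified duration = D / (1 + y/m) = 1.917819 / (1 + 0.024500) = 1.871956


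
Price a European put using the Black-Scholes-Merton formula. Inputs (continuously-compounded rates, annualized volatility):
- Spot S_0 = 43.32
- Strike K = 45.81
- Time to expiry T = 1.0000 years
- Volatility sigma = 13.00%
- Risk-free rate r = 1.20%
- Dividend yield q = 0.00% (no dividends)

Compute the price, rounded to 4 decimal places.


Answer: Price = 3.3966

Derivation:
d1 = (ln(S/K) + (r - q + 0.5*sigma^2) * T) / (sigma * sqrt(T)) = -0.27259989
d2 = d1 - sigma * sqrt(T) = -0.40259989
exp(-rT) = 0.98807171; exp(-qT) = 1.00000000
P = K * exp(-rT) * N(-d2) - S_0 * exp(-qT) * N(-d1)
N(-d1) = 0.60741960; N(-d2) = 0.65637870
P = 45.8100 * 0.98807171 * 0.65637870 - 43.3200 * 1.00000000 * 0.60741960 = 3.3966


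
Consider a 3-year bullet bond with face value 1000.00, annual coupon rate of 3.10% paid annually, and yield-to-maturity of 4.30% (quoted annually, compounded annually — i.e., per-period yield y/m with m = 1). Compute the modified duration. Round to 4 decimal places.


Coupon per period c = face * coupon_rate / m = 31.000000
Periods per year m = 1; per-period yield y/m = 0.043000
Number of cashflows N = 3
Cashflows (t years, CF_t, discount factor 1/(1+y/m)^(m*t), PV):
  t = 1.0000: CF_t = 31.000000, DF = 0.958773, PV = 29.721956
  t = 2.0000: CF_t = 31.000000, DF = 0.919245, PV = 28.496602
  t = 3.0000: CF_t = 1031.000000, DF = 0.881347, PV = 908.669059
Price P = sum_t PV_t = 966.887617
First compute Macaulay numerator sum_t t * PV_t:
  t * PV_t at t = 1.0000: 29.721956
  t * PV_t at t = 2.0000: 56.993204
  t * PV_t at t = 3.0000: 2726.007176
Macaulay duration D = 2812.722336 / 966.887617 = 2.909048
Modified duration = D / (1 + y/m) = 2.909048 / (1 + 0.043000) = 2.789116

Answer: Modified duration = 2.7891


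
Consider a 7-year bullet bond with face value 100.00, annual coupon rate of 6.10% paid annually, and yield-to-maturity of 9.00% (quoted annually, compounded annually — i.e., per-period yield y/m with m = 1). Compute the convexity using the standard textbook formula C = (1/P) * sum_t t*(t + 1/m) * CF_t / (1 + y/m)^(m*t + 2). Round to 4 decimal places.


Coupon per period c = face * coupon_rate / m = 6.100000
Periods per year m = 1; per-period yield y/m = 0.090000
Number of cashflows N = 7
Cashflows (t years, CF_t, discount factor 1/(1+y/m)^(m*t), PV):
  t = 1.0000: CF_t = 6.100000, DF = 0.917431, PV = 5.596330
  t = 2.0000: CF_t = 6.100000, DF = 0.841680, PV = 5.134248
  t = 3.0000: CF_t = 6.100000, DF = 0.772183, PV = 4.710319
  t = 4.0000: CF_t = 6.100000, DF = 0.708425, PV = 4.321394
  t = 5.0000: CF_t = 6.100000, DF = 0.649931, PV = 3.964581
  t = 6.0000: CF_t = 6.100000, DF = 0.596267, PV = 3.637231
  t = 7.0000: CF_t = 106.100000, DF = 0.547034, PV = 58.040333
Price P = sum_t PV_t = 85.404437
Convexity numerator sum_t t*(t + 1/m) * CF_t / (1+y/m)^(m*t + 2):
  t = 1.0000: term = 9.420638
  t = 2.0000: term = 25.928363
  t = 3.0000: term = 47.574977
  t = 4.0000: term = 72.744614
  t = 5.0000: term = 100.107267
  t = 6.0000: term = 128.578141
  t = 7.0000: term = 2735.677695
Convexity = (1/P) * sum = 3120.031695 / 85.404437 = 36.532431

Answer: Convexity = 36.5324


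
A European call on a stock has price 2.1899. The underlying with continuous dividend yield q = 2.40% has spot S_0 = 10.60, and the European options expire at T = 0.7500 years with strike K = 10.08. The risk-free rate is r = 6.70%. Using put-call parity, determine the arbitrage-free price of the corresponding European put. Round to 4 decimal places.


Put-call parity: C - P = S_0 * exp(-qT) - K * exp(-rT).
S_0 * exp(-qT) = 10.6000 * 0.98216103 = 10.41090694
K * exp(-rT) = 10.0800 * 0.95099165 = 9.58599580
P = C - S*exp(-qT) + K*exp(-rT)
P = 2.1899 - 10.41090694 + 9.58599580 = 1.3650

Answer: Put price = 1.3650


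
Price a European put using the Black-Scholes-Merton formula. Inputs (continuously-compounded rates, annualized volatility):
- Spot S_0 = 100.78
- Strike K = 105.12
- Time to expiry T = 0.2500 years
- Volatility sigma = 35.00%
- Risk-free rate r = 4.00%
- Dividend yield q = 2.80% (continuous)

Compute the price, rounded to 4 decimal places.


Answer: Price = 9.2928

Derivation:
d1 = (ln(S/K) + (r - q + 0.5*sigma^2) * T) / (sigma * sqrt(T)) = -0.13628647
d2 = d1 - sigma * sqrt(T) = -0.31128647
exp(-rT) = 0.99004983; exp(-qT) = 0.99302444
P = K * exp(-rT) * N(-d2) - S_0 * exp(-qT) * N(-d1)
N(-d1) = 0.55420259; N(-d2) = 0.62220857
P = 105.1200 * 0.99004983 * 0.62220857 - 100.7800 * 0.99302444 * 0.55420259 = 9.2928


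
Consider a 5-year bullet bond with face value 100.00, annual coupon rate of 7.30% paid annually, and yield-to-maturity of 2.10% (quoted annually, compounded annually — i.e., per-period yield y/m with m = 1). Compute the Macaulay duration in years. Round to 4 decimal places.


Answer: Macaulay duration = 4.4371 years

Derivation:
Coupon per period c = face * coupon_rate / m = 7.300000
Periods per year m = 1; per-period yield y/m = 0.021000
Number of cashflows N = 5
Cashflows (t years, CF_t, discount factor 1/(1+y/m)^(m*t), PV):
  t = 1.0000: CF_t = 7.300000, DF = 0.979432, PV = 7.149853
  t = 2.0000: CF_t = 7.300000, DF = 0.959287, PV = 7.002794
  t = 3.0000: CF_t = 7.300000, DF = 0.939556, PV = 6.858760
  t = 4.0000: CF_t = 7.300000, DF = 0.920231, PV = 6.717689
  t = 5.0000: CF_t = 107.300000, DF = 0.901304, PV = 96.709917
Price P = sum_t PV_t = 124.439014
Macaulay numerator sum_t t * PV_t:
  t * PV_t at t = 1.0000: 7.149853
  t * PV_t at t = 2.0000: 14.005589
  t * PV_t at t = 3.0000: 20.576281
  t * PV_t at t = 4.0000: 26.870756
  t * PV_t at t = 5.0000: 483.549586
Macaulay duration D = (sum_t t * PV_t) / P = 552.152065 / 124.439014 = 4.437130


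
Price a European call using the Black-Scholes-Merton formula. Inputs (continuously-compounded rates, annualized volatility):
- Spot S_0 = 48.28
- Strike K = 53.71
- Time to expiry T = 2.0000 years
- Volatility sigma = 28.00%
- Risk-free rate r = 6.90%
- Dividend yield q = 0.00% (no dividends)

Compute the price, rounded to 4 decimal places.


d1 = (ln(S/K) + (r - q + 0.5*sigma^2) * T) / (sigma * sqrt(T)) = 0.27733282
d2 = d1 - sigma * sqrt(T) = -0.11864698
exp(-rT) = 0.87109869; exp(-qT) = 1.00000000
C = S_0 * exp(-qT) * N(d1) - K * exp(-rT) * N(d2)
N(d1) = 0.60923772; N(d2) = 0.45277752
C = 48.2800 * 1.00000000 * 0.60923772 - 53.7100 * 0.87109869 * 0.45277752 = 8.2300

Answer: Price = 8.2300


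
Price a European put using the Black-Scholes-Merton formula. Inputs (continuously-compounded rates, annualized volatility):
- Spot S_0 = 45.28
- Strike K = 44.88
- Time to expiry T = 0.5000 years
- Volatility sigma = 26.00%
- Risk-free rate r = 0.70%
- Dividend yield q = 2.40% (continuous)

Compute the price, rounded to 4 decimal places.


Answer: Price = 3.2679

Derivation:
d1 = (ln(S/K) + (r - q + 0.5*sigma^2) * T) / (sigma * sqrt(T)) = 0.09395367
d2 = d1 - sigma * sqrt(T) = -0.08989409
exp(-rT) = 0.99650612; exp(-qT) = 0.98807171
P = K * exp(-rT) * N(-d2) - S_0 * exp(-qT) * N(-d1)
N(-d1) = 0.46257298; N(-d2) = 0.53581431
P = 44.8800 * 0.99650612 * 0.53581431 - 45.2800 * 0.98807171 * 0.46257298 = 3.2679


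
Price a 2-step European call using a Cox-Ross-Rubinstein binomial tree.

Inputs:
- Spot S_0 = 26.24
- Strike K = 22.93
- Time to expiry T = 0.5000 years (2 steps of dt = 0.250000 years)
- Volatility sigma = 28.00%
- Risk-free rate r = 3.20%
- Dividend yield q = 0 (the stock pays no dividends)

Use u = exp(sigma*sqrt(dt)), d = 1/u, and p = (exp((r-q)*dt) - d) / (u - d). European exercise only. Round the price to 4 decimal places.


dt = T/N = 0.250000
u = exp(sigma*sqrt(dt)) = 1.150274; d = 1/u = 0.869358
p = (exp((r-q)*dt) - d) / (u - d) = 0.493650
Discount per step: exp(-r*dt) = 0.992032
Stock lattice S(k, i) with i counting down-moves:
  k=0: S(0,0) = 26.2400
  k=1: S(1,0) = 30.1832; S(1,1) = 22.8120
  k=2: S(2,0) = 34.7189; S(2,1) = 26.2400; S(2,2) = 19.8318
Terminal payoffs V(N, i) = max(S_T - K, 0):
  V(2,0) = 11.788926; V(2,1) = 3.310000; V(2,2) = 0.000000
Backward induction: V(k, i) = exp(-r*dt) * [p * V(k+1, i) + (1-p) * V(k+1, i+1)].
  V(1,0) = exp(-r*dt) * [p*11.788926 + (1-p)*3.310000] = 7.435893
  V(1,1) = exp(-r*dt) * [p*3.310000 + (1-p)*0.000000] = 1.620960
  V(0,0) = exp(-r*dt) * [p*7.435893 + (1-p)*1.620960] = 4.455711

Answer: Price = V(0,0) = 4.4557


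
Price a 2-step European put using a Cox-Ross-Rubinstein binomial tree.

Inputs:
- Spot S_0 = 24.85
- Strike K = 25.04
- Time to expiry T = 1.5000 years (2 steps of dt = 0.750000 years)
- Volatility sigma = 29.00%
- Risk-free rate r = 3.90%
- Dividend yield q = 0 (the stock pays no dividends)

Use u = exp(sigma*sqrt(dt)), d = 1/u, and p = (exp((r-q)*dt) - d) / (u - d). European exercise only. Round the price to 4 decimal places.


Answer: Price = V(0,0) = 2.4858

Derivation:
dt = T/N = 0.750000
u = exp(sigma*sqrt(dt)) = 1.285500; d = 1/u = 0.777908
p = (exp((r-q)*dt) - d) / (u - d) = 0.496017
Discount per step: exp(-r*dt) = 0.971174
Stock lattice S(k, i) with i counting down-moves:
  k=0: S(0,0) = 24.8500
  k=1: S(1,0) = 31.9447; S(1,1) = 19.3310
  k=2: S(2,0) = 41.0648; S(2,1) = 24.8500; S(2,2) = 15.0377
Terminal payoffs V(N, i) = max(K - S_T, 0):
  V(2,0) = 0.000000; V(2,1) = 0.190000; V(2,2) = 10.002260
Backward induction: V(k, i) = exp(-r*dt) * [p * V(k+1, i) + (1-p) * V(k+1, i+1)].
  V(1,0) = exp(-r*dt) * [p*0.000000 + (1-p)*0.190000] = 0.092996
  V(1,1) = exp(-r*dt) * [p*0.190000 + (1-p)*10.002260] = 4.987181
  V(0,0) = exp(-r*dt) * [p*0.092996 + (1-p)*4.987181] = 2.485798


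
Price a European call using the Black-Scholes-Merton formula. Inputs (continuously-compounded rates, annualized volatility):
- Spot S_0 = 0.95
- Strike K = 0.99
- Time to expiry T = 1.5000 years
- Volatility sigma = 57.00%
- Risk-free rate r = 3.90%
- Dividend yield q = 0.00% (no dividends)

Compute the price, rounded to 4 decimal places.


d1 = (ln(S/K) + (r - q + 0.5*sigma^2) * T) / (sigma * sqrt(T)) = 0.37377214
d2 = d1 - sigma * sqrt(T) = -0.32433244
exp(-rT) = 0.94317824; exp(-qT) = 1.00000000
C = S_0 * exp(-qT) * N(d1) - K * exp(-rT) * N(d2)
N(d1) = 0.64571308; N(d2) = 0.37284318
C = 0.9500 * 1.00000000 * 0.64571308 - 0.9900 * 0.94317824 * 0.37284318 = 0.2653

Answer: Price = 0.2653


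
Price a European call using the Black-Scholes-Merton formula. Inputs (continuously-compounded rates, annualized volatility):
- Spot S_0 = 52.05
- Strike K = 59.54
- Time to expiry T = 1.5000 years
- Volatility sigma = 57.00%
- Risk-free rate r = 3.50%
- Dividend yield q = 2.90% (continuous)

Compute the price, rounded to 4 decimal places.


d1 = (ln(S/K) + (r - q + 0.5*sigma^2) * T) / (sigma * sqrt(T)) = 0.16936064
d2 = d1 - sigma * sqrt(T) = -0.52874393
exp(-rT) = 0.94885432; exp(-qT) = 0.95743255
C = S_0 * exp(-qT) * N(d1) - K * exp(-rT) * N(d2)
N(d1) = 0.56724351; N(d2) = 0.29849155
C = 52.0500 * 0.95743255 * 0.56724351 - 59.5400 * 0.94885432 * 0.29849155 = 11.4050

Answer: Price = 11.4050


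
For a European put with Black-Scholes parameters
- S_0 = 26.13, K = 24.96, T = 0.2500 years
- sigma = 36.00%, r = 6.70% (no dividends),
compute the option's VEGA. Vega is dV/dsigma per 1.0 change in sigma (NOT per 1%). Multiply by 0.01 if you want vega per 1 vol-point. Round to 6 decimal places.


d1 = 0.4375529780; d2 = 0.2575529780
phi(d1) = 0.3625239139; exp(-qT) = 1.0000000000; exp(-rT) = 0.9833895013
Vega = S * exp(-qT) * phi(d1) * sqrt(T) = 26.1300 * 1.0000000000 * 0.3625239139 * 0.5000000000 = 4.736375

Answer: Vega = 4.736375


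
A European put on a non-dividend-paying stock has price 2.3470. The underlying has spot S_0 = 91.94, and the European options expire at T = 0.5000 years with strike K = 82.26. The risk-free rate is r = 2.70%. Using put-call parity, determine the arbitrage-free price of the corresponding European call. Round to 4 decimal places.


Answer: Call price = 13.1300

Derivation:
Put-call parity: C - P = S_0 * exp(-qT) - K * exp(-rT).
S_0 * exp(-qT) = 91.9400 * 1.00000000 = 91.94000000
K * exp(-rT) = 82.2600 * 0.98659072 = 81.15695232
C = P + S*exp(-qT) - K*exp(-rT)
C = 2.3470 + 91.94000000 - 81.15695232 = 13.1300


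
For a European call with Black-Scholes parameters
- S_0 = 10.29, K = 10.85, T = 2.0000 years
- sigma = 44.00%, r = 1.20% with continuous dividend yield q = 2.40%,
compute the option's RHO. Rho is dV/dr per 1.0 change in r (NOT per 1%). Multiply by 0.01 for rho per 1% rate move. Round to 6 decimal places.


Answer: Rho = 7.030004

Derivation:
d1 = 0.1873953015; d2 = -0.4348586659
phi(d1) = 0.3919985913; exp(-qT) = 0.9531337871; exp(-rT) = 0.9762857098
N(d2) = 0.3318325094
Rho = K*T*exp(-rT)*N(d2) = 10.8500 * 2.0000 * 0.9762857098 * 0.3318325094 = 7.030004


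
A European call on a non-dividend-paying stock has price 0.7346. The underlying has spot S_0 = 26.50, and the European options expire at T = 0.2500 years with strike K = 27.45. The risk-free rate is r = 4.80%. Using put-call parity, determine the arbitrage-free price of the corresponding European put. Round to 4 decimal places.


Answer: Put price = 1.3572

Derivation:
Put-call parity: C - P = S_0 * exp(-qT) - K * exp(-rT).
S_0 * exp(-qT) = 26.5000 * 1.00000000 = 26.50000000
K * exp(-rT) = 27.4500 * 0.98807171 = 27.12256852
P = C - S*exp(-qT) + K*exp(-rT)
P = 0.7346 - 26.50000000 + 27.12256852 = 1.3572


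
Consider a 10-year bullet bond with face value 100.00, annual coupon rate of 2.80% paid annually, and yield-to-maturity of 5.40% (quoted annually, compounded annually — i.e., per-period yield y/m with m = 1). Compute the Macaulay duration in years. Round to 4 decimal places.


Answer: Macaulay duration = 8.6976 years

Derivation:
Coupon per period c = face * coupon_rate / m = 2.800000
Periods per year m = 1; per-period yield y/m = 0.054000
Number of cashflows N = 10
Cashflows (t years, CF_t, discount factor 1/(1+y/m)^(m*t), PV):
  t = 1.0000: CF_t = 2.800000, DF = 0.948767, PV = 2.656546
  t = 2.0000: CF_t = 2.800000, DF = 0.900158, PV = 2.520443
  t = 3.0000: CF_t = 2.800000, DF = 0.854040, PV = 2.391312
  t = 4.0000: CF_t = 2.800000, DF = 0.810285, PV = 2.268797
  t = 5.0000: CF_t = 2.800000, DF = 0.768771, PV = 2.152559
  t = 6.0000: CF_t = 2.800000, DF = 0.729384, PV = 2.042276
  t = 7.0000: CF_t = 2.800000, DF = 0.692015, PV = 1.937643
  t = 8.0000: CF_t = 2.800000, DF = 0.656561, PV = 1.838371
  t = 9.0000: CF_t = 2.800000, DF = 0.622923, PV = 1.744185
  t = 10.0000: CF_t = 102.800000, DF = 0.591009, PV = 60.755697
Price P = sum_t PV_t = 80.307827
Macaulay numerator sum_t t * PV_t:
  t * PV_t at t = 1.0000: 2.656546
  t * PV_t at t = 2.0000: 5.040885
  t * PV_t at t = 3.0000: 7.173935
  t * PV_t at t = 4.0000: 9.075187
  t * PV_t at t = 5.0000: 10.762793
  t * PV_t at t = 6.0000: 12.253654
  t * PV_t at t = 7.0000: 13.563501
  t * PV_t at t = 8.0000: 14.706967
  t * PV_t at t = 9.0000: 15.697665
  t * PV_t at t = 10.0000: 607.556968
Macaulay duration D = (sum_t t * PV_t) / P = 698.488101 / 80.307827 = 8.697634


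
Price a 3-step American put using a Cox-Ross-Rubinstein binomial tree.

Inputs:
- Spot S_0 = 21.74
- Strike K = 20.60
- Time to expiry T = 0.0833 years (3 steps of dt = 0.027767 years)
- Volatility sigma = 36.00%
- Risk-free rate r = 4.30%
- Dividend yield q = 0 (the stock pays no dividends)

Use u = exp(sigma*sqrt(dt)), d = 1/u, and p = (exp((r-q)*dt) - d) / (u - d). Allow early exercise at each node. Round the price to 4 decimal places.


dt = T/N = 0.027767
u = exp(sigma*sqrt(dt)) = 1.061824; d = 1/u = 0.941776
p = (exp((r-q)*dt) - d) / (u - d) = 0.494959
Discount per step: exp(-r*dt) = 0.998807
Stock lattice S(k, i) with i counting down-moves:
  k=0: S(0,0) = 21.7400
  k=1: S(1,0) = 23.0840; S(1,1) = 20.4742
  k=2: S(2,0) = 24.5112; S(2,1) = 21.7400; S(2,2) = 19.2821
  k=3: S(3,0) = 26.0266; S(3,1) = 23.0840; S(3,2) = 20.4742; S(3,3) = 18.1594
Terminal payoffs V(N, i) = max(K - S_T, 0):
  V(3,0) = 0.000000; V(3,1) = 0.000000; V(3,2) = 0.125793; V(3,3) = 2.440572
Backward induction: V(k, i) = exp(-r*dt) * [p * V(k+1, i) + (1-p) * V(k+1, i+1)]; then take max(V_cont, immediate exercise) for American.
  V(2,0) = exp(-r*dt) * [p*0.000000 + (1-p)*0.000000] = 0.000000; exercise = 0.000000; V(2,0) = max -> 0.000000
  V(2,1) = exp(-r*dt) * [p*0.000000 + (1-p)*0.125793] = 0.063455; exercise = 0.000000; V(2,1) = max -> 0.063455
  V(2,2) = exp(-r*dt) * [p*0.125793 + (1-p)*2.440572] = 1.293306; exercise = 1.317887; V(2,2) = max -> 1.317887
  V(1,0) = exp(-r*dt) * [p*0.000000 + (1-p)*0.063455] = 0.032009; exercise = 0.000000; V(1,0) = max -> 0.032009
  V(1,1) = exp(-r*dt) * [p*0.063455 + (1-p)*1.317887] = 0.696163; exercise = 0.125793; V(1,1) = max -> 0.696163
  V(0,0) = exp(-r*dt) * [p*0.032009 + (1-p)*0.696163] = 0.366995; exercise = 0.000000; V(0,0) = max -> 0.366995

Answer: Price = V(0,0) = 0.3670


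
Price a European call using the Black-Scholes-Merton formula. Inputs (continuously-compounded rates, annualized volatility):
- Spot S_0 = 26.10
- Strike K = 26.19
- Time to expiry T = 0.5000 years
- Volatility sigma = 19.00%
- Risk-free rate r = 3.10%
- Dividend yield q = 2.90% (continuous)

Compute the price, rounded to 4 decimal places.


d1 = (ln(S/K) + (r - q + 0.5*sigma^2) * T) / (sigma * sqrt(T)) = 0.04899622
d2 = d1 - sigma * sqrt(T) = -0.08535407
exp(-rT) = 0.98461951; exp(-qT) = 0.98560462
C = S_0 * exp(-qT) * N(d1) - K * exp(-rT) * N(d2)
N(d1) = 0.51953884; N(d2) = 0.46598995
C = 26.1000 * 0.98560462 * 0.51953884 - 26.1900 * 0.98461951 * 0.46598995 = 1.3482

Answer: Price = 1.3482


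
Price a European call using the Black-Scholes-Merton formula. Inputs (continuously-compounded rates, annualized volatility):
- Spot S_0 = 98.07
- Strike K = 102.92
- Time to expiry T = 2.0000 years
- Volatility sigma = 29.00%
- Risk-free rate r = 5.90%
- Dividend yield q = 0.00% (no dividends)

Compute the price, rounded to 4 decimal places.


d1 = (ln(S/K) + (r - q + 0.5*sigma^2) * T) / (sigma * sqrt(T)) = 0.37508241
d2 = d1 - sigma * sqrt(T) = -0.03503953
exp(-rT) = 0.88869605; exp(-qT) = 1.00000000
C = S_0 * exp(-qT) * N(d1) - K * exp(-rT) * N(d2)
N(d1) = 0.64620041; N(d2) = 0.48602411
C = 98.0700 * 1.00000000 * 0.64620041 - 102.9200 * 0.88869605 * 0.48602411 = 18.9189

Answer: Price = 18.9189


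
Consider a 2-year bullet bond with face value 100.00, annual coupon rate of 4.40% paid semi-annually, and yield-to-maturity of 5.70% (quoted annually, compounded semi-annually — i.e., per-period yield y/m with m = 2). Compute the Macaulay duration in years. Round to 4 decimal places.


Coupon per period c = face * coupon_rate / m = 2.200000
Periods per year m = 2; per-period yield y/m = 0.028500
Number of cashflows N = 4
Cashflows (t years, CF_t, discount factor 1/(1+y/m)^(m*t), PV):
  t = 0.5000: CF_t = 2.200000, DF = 0.972290, PV = 2.139037
  t = 1.0000: CF_t = 2.200000, DF = 0.945347, PV = 2.079764
  t = 1.5000: CF_t = 2.200000, DF = 0.919152, PV = 2.022133
  t = 2.0000: CF_t = 102.200000, DF = 0.893682, PV = 91.334259
Price P = sum_t PV_t = 97.575194
Macaulay numerator sum_t t * PV_t:
  t * PV_t at t = 0.5000: 1.069519
  t * PV_t at t = 1.0000: 2.079764
  t * PV_t at t = 1.5000: 3.033200
  t * PV_t at t = 2.0000: 182.668519
Macaulay duration D = (sum_t t * PV_t) / P = 188.851002 / 97.575194 = 1.935441

Answer: Macaulay duration = 1.9354 years


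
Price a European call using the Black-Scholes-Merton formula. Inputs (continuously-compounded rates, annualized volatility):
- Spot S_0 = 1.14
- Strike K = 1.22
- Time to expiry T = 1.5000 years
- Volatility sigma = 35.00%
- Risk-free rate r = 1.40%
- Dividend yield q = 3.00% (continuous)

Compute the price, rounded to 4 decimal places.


Answer: Price = 0.1458

Derivation:
d1 = (ln(S/K) + (r - q + 0.5*sigma^2) * T) / (sigma * sqrt(T)) = 0.00012225
d2 = d1 - sigma * sqrt(T) = -0.42853846
exp(-rT) = 0.97921896; exp(-qT) = 0.95599748
C = S_0 * exp(-qT) * N(d1) - K * exp(-rT) * N(d2)
N(d1) = 0.50004877; N(d2) = 0.33412957
C = 1.1400 * 0.95599748 * 0.50004877 - 1.2200 * 0.97921896 * 0.33412957 = 0.1458


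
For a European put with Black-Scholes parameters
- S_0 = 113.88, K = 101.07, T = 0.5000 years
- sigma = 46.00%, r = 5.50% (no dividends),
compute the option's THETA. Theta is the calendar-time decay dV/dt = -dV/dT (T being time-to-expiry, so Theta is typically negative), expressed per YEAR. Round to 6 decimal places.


d1 = 0.6140512715; d2 = 0.2887821522
phi(d1) = 0.3303944566; exp(-qT) = 1.0000000000; exp(-rT) = 0.9728746826
Theta = -S*exp(-qT)*phi(d1)*sigma/(2*sqrt(T)) + r*K*exp(-rT)*N(-d2) - q*S*exp(-qT)*N(-d1)
N(-d1) = 0.2695907235; N(-d2) = 0.3863740455; sqrt(T) = 0.7071067812
Term 1 = -113.8800 * 1.0000000000 * 0.3303944566 * 0.4600 / (2 * 0.7071067812) = -12.2383549347
Term 2 = 0.0550 * 101.0700 * 0.9728746826 * 0.3863740455 = 2.0895357319
Term 3 = 0 (no dividend yield, q = 0)
Theta = -12.2383549347 + (2.0895357319) + (0.0000000000) = -10.148819

Answer: Theta = -10.148819


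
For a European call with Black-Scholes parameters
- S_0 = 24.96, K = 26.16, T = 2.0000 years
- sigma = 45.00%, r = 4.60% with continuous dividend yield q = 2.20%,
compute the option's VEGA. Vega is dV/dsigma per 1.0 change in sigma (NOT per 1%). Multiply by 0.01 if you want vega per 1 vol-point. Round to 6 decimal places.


d1 = 0.3198369945; d2 = -0.3165591086
phi(d1) = 0.3790502925; exp(-qT) = 0.9569539575; exp(-rT) = 0.9121051495
Vega = S * exp(-qT) * phi(d1) * sqrt(T) = 24.9600 * 0.9569539575 * 0.3790502925 * 1.4142135624 = 12.804053

Answer: Vega = 12.804053


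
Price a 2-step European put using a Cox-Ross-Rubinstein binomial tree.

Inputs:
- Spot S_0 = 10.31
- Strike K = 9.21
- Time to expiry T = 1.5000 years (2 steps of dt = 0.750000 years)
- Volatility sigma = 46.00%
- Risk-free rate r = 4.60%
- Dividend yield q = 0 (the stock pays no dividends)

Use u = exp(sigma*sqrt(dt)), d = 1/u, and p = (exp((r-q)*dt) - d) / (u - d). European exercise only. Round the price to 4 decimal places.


Answer: Price = V(0,0) = 1.3134

Derivation:
dt = T/N = 0.750000
u = exp(sigma*sqrt(dt)) = 1.489398; d = 1/u = 0.671412
p = (exp((r-q)*dt) - d) / (u - d) = 0.444616
Discount per step: exp(-r*dt) = 0.966088
Stock lattice S(k, i) with i counting down-moves:
  k=0: S(0,0) = 10.3100
  k=1: S(1,0) = 15.3557; S(1,1) = 6.9223
  k=2: S(2,0) = 22.8707; S(2,1) = 10.3100; S(2,2) = 4.6477
Terminal payoffs V(N, i) = max(K - S_T, 0):
  V(2,0) = 0.000000; V(2,1) = 0.000000; V(2,2) = 4.562307
Backward induction: V(k, i) = exp(-r*dt) * [p * V(k+1, i) + (1-p) * V(k+1, i+1)].
  V(1,0) = exp(-r*dt) * [p*0.000000 + (1-p)*0.000000] = 0.000000
  V(1,1) = exp(-r*dt) * [p*0.000000 + (1-p)*4.562307] = 2.447904
  V(0,0) = exp(-r*dt) * [p*0.000000 + (1-p)*2.447904] = 1.313422


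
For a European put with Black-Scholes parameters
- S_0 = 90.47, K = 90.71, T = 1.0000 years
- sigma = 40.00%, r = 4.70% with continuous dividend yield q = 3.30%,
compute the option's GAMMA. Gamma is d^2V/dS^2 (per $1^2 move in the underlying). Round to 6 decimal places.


d1 = 0.2283767485; d2 = -0.1716232515
phi(d1) = 0.3886731566; exp(-qT) = 0.9675385596; exp(-rT) = 0.9540873976
Gamma = exp(-qT) * phi(d1) / (S * sigma * sqrt(T)) = 0.9675385596 * 0.3886731566 / (90.4700 * 0.4000 * 1.0000000000) = 0.010392

Answer: Gamma = 0.010392


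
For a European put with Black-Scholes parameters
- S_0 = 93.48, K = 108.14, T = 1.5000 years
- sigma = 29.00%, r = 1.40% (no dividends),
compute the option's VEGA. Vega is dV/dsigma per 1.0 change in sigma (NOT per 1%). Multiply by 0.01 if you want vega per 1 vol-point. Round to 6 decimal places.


d1 = -0.1734468885; d2 = -0.5286229012
phi(d1) = 0.3929863326; exp(-qT) = 1.0000000000; exp(-rT) = 0.9792189646
Vega = S * exp(-qT) * phi(d1) * sqrt(T) = 93.4800 * 1.0000000000 * 0.3929863326 * 1.2247448714 = 44.992671

Answer: Vega = 44.992671


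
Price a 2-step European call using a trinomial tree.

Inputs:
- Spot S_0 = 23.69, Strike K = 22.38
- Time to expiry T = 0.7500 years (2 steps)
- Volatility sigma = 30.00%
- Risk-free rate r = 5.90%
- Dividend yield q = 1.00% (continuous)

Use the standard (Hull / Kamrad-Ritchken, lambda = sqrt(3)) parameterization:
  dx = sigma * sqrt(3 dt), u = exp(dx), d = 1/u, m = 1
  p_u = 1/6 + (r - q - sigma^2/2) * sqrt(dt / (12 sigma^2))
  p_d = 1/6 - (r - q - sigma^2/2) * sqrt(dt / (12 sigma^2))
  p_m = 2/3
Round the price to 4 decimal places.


dt = T/N = 0.375000; dx = sigma*sqrt(3*dt) = 0.318198
u = exp(dx) = 1.374648; d = 1/u = 0.727459
p_u = 0.169024, p_m = 0.666667, p_d = 0.164310
Discount per step: exp(-r*dt) = 0.978118
Stock lattice S(k, j) with j the centered position index:
  k=0: S(0,+0) = 23.6900
  k=1: S(1,-1) = 17.2335; S(1,+0) = 23.6900; S(1,+1) = 32.5654
  k=2: S(2,-2) = 12.5367; S(2,-1) = 17.2335; S(2,+0) = 23.6900; S(2,+1) = 32.5654; S(2,+2) = 44.7660
Terminal payoffs V(N, j) = max(S_T - K, 0):
  V(2,-2) = 0.000000; V(2,-1) = 0.000000; V(2,+0) = 1.310000; V(2,+1) = 10.185423; V(2,+2) = 22.386009
Backward induction: V(k, j) = exp(-r*dt) * [p_u * V(k+1, j+1) + p_m * V(k+1, j) + p_d * V(k+1, j-1)]
  V(1,-1) = exp(-r*dt) * [p_u*1.310000 + p_m*0.000000 + p_d*0.000000] = 0.216576
  V(1,+0) = exp(-r*dt) * [p_u*10.185423 + p_m*1.310000 + p_d*0.000000] = 2.538129
  V(1,+1) = exp(-r*dt) * [p_u*22.386009 + p_m*10.185423 + p_d*1.310000] = 10.553201
  V(0,+0) = exp(-r*dt) * [p_u*10.553201 + p_m*2.538129 + p_d*0.216576] = 3.434576

Answer: Price = V(0,0) = 3.4346


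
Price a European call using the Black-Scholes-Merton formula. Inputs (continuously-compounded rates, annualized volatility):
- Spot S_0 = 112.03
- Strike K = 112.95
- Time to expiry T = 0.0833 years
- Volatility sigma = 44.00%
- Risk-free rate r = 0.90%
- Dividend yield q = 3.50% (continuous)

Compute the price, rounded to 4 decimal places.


Answer: Price = 5.1229

Derivation:
d1 = (ln(S/K) + (r - q + 0.5*sigma^2) * T) / (sigma * sqrt(T)) = -0.01796110
d2 = d1 - sigma * sqrt(T) = -0.14495276
exp(-rT) = 0.99925058; exp(-qT) = 0.99708875
C = S_0 * exp(-qT) * N(d1) - K * exp(-rT) * N(d2)
N(d1) = 0.49283494; N(d2) = 0.44237409
C = 112.0300 * 0.99708875 * 0.49283494 - 112.9500 * 0.99925058 * 0.44237409 = 5.1229


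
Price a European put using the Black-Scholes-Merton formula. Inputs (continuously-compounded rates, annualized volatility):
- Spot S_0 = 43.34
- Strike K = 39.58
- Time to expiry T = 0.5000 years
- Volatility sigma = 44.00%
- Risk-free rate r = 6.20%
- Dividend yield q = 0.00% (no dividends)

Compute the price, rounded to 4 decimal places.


d1 = (ln(S/K) + (r - q + 0.5*sigma^2) * T) / (sigma * sqrt(T)) = 0.54688942
d2 = d1 - sigma * sqrt(T) = 0.23576244
exp(-rT) = 0.96947557; exp(-qT) = 1.00000000
P = K * exp(-rT) * N(-d2) - S_0 * exp(-qT) * N(-d1)
N(-d1) = 0.29222735; N(-d2) = 0.40680851
P = 39.5800 * 0.96947557 * 0.40680851 - 43.3400 * 1.00000000 * 0.29222735 = 2.9449

Answer: Price = 2.9449


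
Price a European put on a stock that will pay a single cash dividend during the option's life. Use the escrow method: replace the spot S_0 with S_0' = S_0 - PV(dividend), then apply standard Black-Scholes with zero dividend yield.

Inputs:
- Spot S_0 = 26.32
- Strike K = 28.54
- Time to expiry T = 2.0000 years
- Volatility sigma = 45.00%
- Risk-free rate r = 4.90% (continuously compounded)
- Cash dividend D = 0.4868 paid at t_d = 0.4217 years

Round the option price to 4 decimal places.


Answer: Price = 6.4725

Derivation:
PV(D) = D * exp(-r * t_d) = 0.4868 * 0.97954872 = 0.47684432
S_0' = S_0 - PV(D) = 26.3200 - 0.47684432 = 25.84315568
d1 = (ln(S_0'/K) + (r + sigma^2/2)*T) / (sigma*sqrt(T)) = 0.31621687
d2 = d1 - sigma*sqrt(T) = -0.32017923
exp(-rT) = 0.90664890
N(-d1) = 0.37591895; N(-d2) = 0.62558377
P = K * exp(-rT) * N(-d2) - S_0' * N(-d1) = 28.5400 * 0.90664890 * 0.62558377 - 25.84315568 * 0.37591895 = 6.4725


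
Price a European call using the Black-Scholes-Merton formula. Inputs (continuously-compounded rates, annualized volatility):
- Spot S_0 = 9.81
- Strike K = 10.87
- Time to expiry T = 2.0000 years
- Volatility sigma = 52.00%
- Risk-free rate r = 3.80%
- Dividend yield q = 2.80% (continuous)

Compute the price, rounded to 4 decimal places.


Answer: Price = 2.3931

Derivation:
d1 = (ln(S/K) + (r - q + 0.5*sigma^2) * T) / (sigma * sqrt(T)) = 0.25536831
d2 = d1 - sigma * sqrt(T) = -0.48002274
exp(-rT) = 0.92681621; exp(-qT) = 0.94553914
C = S_0 * exp(-qT) * N(d1) - K * exp(-rT) * N(d2)
N(d1) = 0.60078068; N(d2) = 0.31560561
C = 9.8100 * 0.94553914 * 0.60078068 - 10.8700 * 0.92681621 * 0.31560561 = 2.3931


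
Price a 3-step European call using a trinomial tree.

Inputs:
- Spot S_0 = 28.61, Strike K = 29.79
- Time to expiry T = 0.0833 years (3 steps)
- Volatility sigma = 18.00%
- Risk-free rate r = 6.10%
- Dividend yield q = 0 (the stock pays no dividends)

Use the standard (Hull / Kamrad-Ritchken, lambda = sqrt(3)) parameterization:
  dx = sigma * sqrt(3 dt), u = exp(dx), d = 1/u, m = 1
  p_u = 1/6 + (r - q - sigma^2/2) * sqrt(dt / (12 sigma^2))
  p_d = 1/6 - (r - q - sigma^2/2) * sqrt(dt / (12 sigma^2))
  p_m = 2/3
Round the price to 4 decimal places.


dt = T/N = 0.027767; dx = sigma*sqrt(3*dt) = 0.051951
u = exp(dx) = 1.053324; d = 1/u = 0.949375
p_u = 0.178639, p_m = 0.666667, p_d = 0.154694
Discount per step: exp(-r*dt) = 0.998308
Stock lattice S(k, j) with j the centered position index:
  k=0: S(0,+0) = 28.6100
  k=1: S(1,-1) = 27.1616; S(1,+0) = 28.6100; S(1,+1) = 30.1356
  k=2: S(2,-2) = 25.7866; S(2,-1) = 27.1616; S(2,+0) = 28.6100; S(2,+1) = 30.1356; S(2,+2) = 31.7426
  k=3: S(3,-3) = 24.4811; S(3,-2) = 25.7866; S(3,-1) = 27.1616; S(3,+0) = 28.6100; S(3,+1) = 30.1356; S(3,+2) = 31.7426; S(3,+3) = 33.4352
Terminal payoffs V(N, j) = max(S_T - K, 0):
  V(3,-3) = 0.000000; V(3,-2) = 0.000000; V(3,-1) = 0.000000; V(3,+0) = 0.000000; V(3,+1) = 0.345607; V(3,+2) = 1.952566; V(3,+3) = 3.645215
Backward induction: V(k, j) = exp(-r*dt) * [p_u * V(k+1, j+1) + p_m * V(k+1, j) + p_d * V(k+1, j-1)]
  V(2,-2) = exp(-r*dt) * [p_u*0.000000 + p_m*0.000000 + p_d*0.000000] = 0.000000
  V(2,-1) = exp(-r*dt) * [p_u*0.000000 + p_m*0.000000 + p_d*0.000000] = 0.000000
  V(2,+0) = exp(-r*dt) * [p_u*0.345607 + p_m*0.000000 + p_d*0.000000] = 0.061634
  V(2,+1) = exp(-r*dt) * [p_u*1.952566 + p_m*0.345607 + p_d*0.000000] = 0.578229
  V(2,+2) = exp(-r*dt) * [p_u*3.645215 + p_m*1.952566 + p_d*0.345607] = 2.002956
  V(1,-1) = exp(-r*dt) * [p_u*0.061634 + p_m*0.000000 + p_d*0.000000] = 0.010992
  V(1,+0) = exp(-r*dt) * [p_u*0.578229 + p_m*0.061634 + p_d*0.000000] = 0.144139
  V(1,+1) = exp(-r*dt) * [p_u*2.002956 + p_m*0.578229 + p_d*0.061634] = 0.751553
  V(0,+0) = exp(-r*dt) * [p_u*0.751553 + p_m*0.144139 + p_d*0.010992] = 0.231657

Answer: Price = V(0,0) = 0.2317
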